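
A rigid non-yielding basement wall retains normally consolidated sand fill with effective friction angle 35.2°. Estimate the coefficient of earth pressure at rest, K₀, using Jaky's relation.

0.424

K₀ = 1 − sin φ' = 1 − sin 35.2° = 0.4236.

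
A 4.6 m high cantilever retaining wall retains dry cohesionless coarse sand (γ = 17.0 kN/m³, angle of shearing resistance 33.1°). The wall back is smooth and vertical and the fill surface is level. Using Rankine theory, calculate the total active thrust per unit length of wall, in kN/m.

K_a = tan²(45° − φ/2) = 0.2936.
P_a = ½ K_a γ H² = 0.5 × 0.2936 × 17.0 × 4.6² = 52.80 kN/m.

52.8 kN/m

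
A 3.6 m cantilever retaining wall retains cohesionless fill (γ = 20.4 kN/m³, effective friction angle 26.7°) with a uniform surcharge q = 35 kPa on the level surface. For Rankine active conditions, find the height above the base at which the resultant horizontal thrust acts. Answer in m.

K_a = 0.3800.
Triangular part P₁ = ½K_aγH² = 50.23 at H/3 = 1.200 m; rectangular part P₂ = K_a q H = 47.87 at H/2 = 1.800 m.
ȳ = (P₁·1.200 + P₂·1.800)/(P₁+P₂) = 1.493 m.

1.49 m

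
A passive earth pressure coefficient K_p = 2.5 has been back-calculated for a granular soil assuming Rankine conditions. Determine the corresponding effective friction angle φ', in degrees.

25.4°

K_p = (1+sin φ)/(1−sin φ) ⇒ sin φ = (K_p − 1)/(K_p + 1) = 0.4286.
φ = arcsin(0.4286) = 25.38°.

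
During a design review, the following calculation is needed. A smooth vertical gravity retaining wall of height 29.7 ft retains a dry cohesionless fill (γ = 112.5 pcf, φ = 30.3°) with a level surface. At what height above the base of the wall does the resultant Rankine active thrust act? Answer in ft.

9.90 ft

K_a = 0.3293.
The pressure distribution is triangular, so the resultant acts at H/3 above the base = 29.7/3 = 9.900 ft.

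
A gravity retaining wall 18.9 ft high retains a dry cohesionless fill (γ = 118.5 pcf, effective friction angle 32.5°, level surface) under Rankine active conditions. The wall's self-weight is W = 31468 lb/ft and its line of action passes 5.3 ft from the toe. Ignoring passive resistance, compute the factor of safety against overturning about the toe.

4.16

K_a = tan²(45° − 32.5°/2) = 0.3010.
P_a = ½K_aγH² = 0.5×0.3010×118.5×18.9² = 6370 lb/ft, acting at H/3 = 6.300 ft above the base.
Overturning moment M_o = P_a × H/3 = 6370 × 6.300 = 40130.
Resisting moment M_r = W × 5.3 = 31468 × 5.3 = 166800.
FS_overturning = M_r/M_o = 166800/40130 = 4.156.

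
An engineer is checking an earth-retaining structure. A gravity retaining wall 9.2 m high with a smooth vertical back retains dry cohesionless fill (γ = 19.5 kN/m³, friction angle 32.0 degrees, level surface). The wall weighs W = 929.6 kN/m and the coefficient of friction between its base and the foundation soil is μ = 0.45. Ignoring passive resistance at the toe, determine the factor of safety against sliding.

K_a = tan²(45° − 32.0°/2) = 0.3073.
P_a = ½K_aγH² = 0.5×0.3073×19.5×9.2² = 253.6 kN/m, acting at H/3 = 3.067 m above the base.
FS_sliding = μW / P_a = 0.45×929.6 / 253.6 = 1.650.

1.65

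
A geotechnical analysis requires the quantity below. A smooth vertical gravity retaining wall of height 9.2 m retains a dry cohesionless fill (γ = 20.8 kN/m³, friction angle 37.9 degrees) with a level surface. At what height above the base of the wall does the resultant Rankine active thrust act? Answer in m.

3.07 m

K_a = 0.2389.
The pressure distribution is triangular, so the resultant acts at H/3 above the base = 9.2/3 = 3.067 m.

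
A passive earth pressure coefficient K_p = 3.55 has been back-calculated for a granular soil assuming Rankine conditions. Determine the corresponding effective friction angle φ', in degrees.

34.1°

K_p = (1+sin φ)/(1−sin φ) ⇒ sin φ = (K_p − 1)/(K_p + 1) = 0.5604.
φ = arcsin(0.5604) = 34.09°.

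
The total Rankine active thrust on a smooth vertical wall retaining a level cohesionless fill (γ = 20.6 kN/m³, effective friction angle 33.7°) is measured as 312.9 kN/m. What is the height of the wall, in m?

K_a = 0.2863. P_a = ½ K_a γ H² ⇒ H = √(2P_a/(K_a γ)).
H = √(2×312.9/(0.2863×20.6)) = 10.30 m.

10.3 m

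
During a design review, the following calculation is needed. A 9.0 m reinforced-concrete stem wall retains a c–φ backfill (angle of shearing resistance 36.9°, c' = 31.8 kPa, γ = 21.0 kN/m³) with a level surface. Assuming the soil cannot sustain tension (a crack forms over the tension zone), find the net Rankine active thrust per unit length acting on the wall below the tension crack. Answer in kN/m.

22.6 kN/m

K_a = 0.2497; √K_a = 0.4997.
Tension-crack depth z_c = 2c/(γ√K_a) = 2×31.8/(21.0×0.4997) = 6.061 m.
σ_a at base = K_a γ H − 2c√K_a = 0.2497×21.0×9.0 − 2×31.8×0.4997 = 15.41 kPa.
P_a = ½ × 15.41 × (H − z_c) = 0.5×15.41×2.939 = 22.64 kN/m.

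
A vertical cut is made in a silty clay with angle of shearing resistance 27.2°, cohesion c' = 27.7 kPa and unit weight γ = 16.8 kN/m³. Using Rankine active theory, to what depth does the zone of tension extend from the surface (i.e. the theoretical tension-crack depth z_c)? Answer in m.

K_a = tan²(45° − 27.2°/2) = 0.3726; √K_a = 0.6104.
The active pressure is zero where K_a γ z = 2c√K_a, so z_c = 2c/(γ√K_a) = 2×27.7/(16.8×0.6104) = 5.402 m.

5.40 m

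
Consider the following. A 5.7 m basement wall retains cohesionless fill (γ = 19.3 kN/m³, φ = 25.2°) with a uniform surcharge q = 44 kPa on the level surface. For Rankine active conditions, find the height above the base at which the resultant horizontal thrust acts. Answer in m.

2.32 m

K_a = 0.4027.
Triangular part P₁ = ½K_aγH² = 126.3 at H/3 = 1.900 m; rectangular part P₂ = K_a q H = 101.0 at H/2 = 2.850 m.
ȳ = (P₁·1.900 + P₂·2.850)/(P₁+P₂) = 2.322 m.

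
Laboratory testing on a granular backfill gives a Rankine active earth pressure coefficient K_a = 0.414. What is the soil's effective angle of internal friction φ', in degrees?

K_a = tan²(45° − φ/2) ⇒ 45° − φ/2 = arctan(√0.414) = 32.76°.
φ = 2(45° − 32.76°) = 24.48°.

24.5°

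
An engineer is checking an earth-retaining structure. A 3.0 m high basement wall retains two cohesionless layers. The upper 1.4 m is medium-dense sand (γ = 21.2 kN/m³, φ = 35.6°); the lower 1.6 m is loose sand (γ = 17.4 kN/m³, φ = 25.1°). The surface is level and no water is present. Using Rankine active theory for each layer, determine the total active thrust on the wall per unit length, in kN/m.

K_a1 = tan²(45°−35.6°/2) = 0.2641; K_a2 = tan²(45°−25.1°/2) = 0.4043.
Layer 1: σ at base = K_a1 γ₁ h₁ = 7.839 kPa; P₁ = ½×7.839×1.4 = 5.487.
Layer 2: σ_v at top = γ₁h₁ = 29.68; σ_h top = K_a2×29.68 = 12.00; σ_h base = K_a2×(29.68+17.4×1.6) = 23.26.
P₂ = ½(12.00+23.26)×1.6 = 28.20. Total P_a = 5.487+28.20 = 33.69 kN/m.

33.7 kN/m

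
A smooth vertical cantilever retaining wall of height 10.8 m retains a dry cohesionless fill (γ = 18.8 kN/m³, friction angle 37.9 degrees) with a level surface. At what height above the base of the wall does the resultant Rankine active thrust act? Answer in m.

K_a = 0.2389.
The pressure distribution is triangular, so the resultant acts at H/3 above the base = 10.8/3 = 3.600 m.

3.60 m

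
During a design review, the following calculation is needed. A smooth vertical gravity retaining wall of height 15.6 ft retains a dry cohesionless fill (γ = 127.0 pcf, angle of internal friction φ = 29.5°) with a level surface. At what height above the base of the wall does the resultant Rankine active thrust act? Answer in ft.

5.20 ft

K_a = 0.3401.
The pressure distribution is triangular, so the resultant acts at H/3 above the base = 15.6/3 = 5.200 ft.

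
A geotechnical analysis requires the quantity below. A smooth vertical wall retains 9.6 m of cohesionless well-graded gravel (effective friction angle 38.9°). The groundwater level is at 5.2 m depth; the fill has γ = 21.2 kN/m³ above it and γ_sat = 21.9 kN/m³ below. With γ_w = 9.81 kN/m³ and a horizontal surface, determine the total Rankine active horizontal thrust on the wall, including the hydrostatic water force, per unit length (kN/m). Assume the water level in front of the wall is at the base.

298 kN/m

K_a = tan²(45° − φ/2) = 0.2285.
γ' = 21.9 − 9.81 = 12.09 kN/m³. Depth below WT = 4.4 m.
σ'_h at WT = K_a γ d_w = 25.19 kPa; at base = 25.19 + K_a γ' × 4.4 = 37.35 kPa.
P₁ (0–5.2 m) = ½×25.19×5.2 = 65.50. P₂ (5.2–9.6 m) = ½(25.19+37.35)×4.4 = 137.6.
P_w = ½ γ_w h₂² = 0.5×9.81×4.4² = 94.96. Total = 65.50+137.6+94.96 = 298.1 kN/m.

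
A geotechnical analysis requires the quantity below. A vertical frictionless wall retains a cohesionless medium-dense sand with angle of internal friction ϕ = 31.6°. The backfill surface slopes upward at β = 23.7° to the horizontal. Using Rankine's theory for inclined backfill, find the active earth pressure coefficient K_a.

K_a = cos β · (cos β − √(cos²β − cos²φ)) / (cos β + √(cos²β − cos²φ)).
cos β = 0.9157, cos φ = 0.8517, √(cos²β − cos²φ) = 0.3362.
K_a = 0.9157 × (0.9157 − 0.3362)/(0.9157 + 0.3362) = 0.4239.

0.424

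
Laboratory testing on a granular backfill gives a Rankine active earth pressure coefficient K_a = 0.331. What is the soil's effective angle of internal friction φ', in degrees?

30.2°

K_a = tan²(45° − φ/2) ⇒ 45° − φ/2 = arctan(√0.331) = 29.91°.
φ = 2(45° − 29.91°) = 30.17°.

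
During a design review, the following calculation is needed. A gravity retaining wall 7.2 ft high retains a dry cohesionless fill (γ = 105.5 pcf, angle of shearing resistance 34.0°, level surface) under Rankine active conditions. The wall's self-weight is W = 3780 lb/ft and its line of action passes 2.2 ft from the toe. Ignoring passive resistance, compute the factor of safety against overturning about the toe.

K_a = tan²(45° − 34.0°/2) = 0.2827.
P_a = ½K_aγH² = 0.5×0.2827×105.5×7.2² = 773.1 lb/ft, acting at H/3 = 2.400 ft above the base.
Overturning moment M_o = P_a × H/3 = 773.1 × 2.400 = 1855.
Resisting moment M_r = W × 2.2 = 3780 × 2.2 = 8316.
FS_overturning = M_r/M_o = 8316/1855 = 4.482.

4.48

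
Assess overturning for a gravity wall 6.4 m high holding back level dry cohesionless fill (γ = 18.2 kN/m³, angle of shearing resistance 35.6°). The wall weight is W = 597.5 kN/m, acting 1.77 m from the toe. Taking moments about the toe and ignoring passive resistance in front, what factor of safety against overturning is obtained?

5.04

K_a = tan²(45° − 35.6°/2) = 0.2641.
P_a = ½K_aγH² = 0.5×0.2641×18.2×6.4² = 98.45 kN/m, acting at H/3 = 2.133 m above the base.
Overturning moment M_o = P_a × H/3 = 98.45 × 2.133 = 210.0.
Resisting moment M_r = W × 1.77 = 597.5 × 1.77 = 1058.
FS_overturning = M_r/M_o = 1058/210.0 = 5.036.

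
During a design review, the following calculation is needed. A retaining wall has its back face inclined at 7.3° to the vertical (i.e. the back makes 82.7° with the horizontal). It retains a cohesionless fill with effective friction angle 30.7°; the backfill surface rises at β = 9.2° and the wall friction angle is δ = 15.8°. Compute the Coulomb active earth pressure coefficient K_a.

K_a = sin²(α+φ) / [sin²α · sin(α−δ) · (1 + √{sin(φ+δ)sin(φ−β) / (sin(α−δ)sin(α+β))})²].
With α = 82.7°, φ = 30.7°, δ = 15.8°, β = 9.2°: K_a = 0.3936.

0.394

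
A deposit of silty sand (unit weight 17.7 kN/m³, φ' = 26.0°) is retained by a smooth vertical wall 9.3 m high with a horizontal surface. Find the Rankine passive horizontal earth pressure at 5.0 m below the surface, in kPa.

K_p = (1 + sin φ)/(1 − sin φ) = 2.561.
σ_h = K_p γ z = 2.561 × 17.7 × 5.0 = 226.7 kPa.

227 kPa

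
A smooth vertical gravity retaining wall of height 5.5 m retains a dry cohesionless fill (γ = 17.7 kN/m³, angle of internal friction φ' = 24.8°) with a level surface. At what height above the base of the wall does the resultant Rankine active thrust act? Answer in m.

1.83 m

K_a = 0.4090.
The pressure distribution is triangular, so the resultant acts at H/3 above the base = 5.5/3 = 1.833 m.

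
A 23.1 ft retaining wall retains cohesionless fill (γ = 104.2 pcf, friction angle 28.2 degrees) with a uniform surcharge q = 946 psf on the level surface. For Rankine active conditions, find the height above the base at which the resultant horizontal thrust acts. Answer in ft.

K_a = 0.3582.
Triangular part P₁ = ½K_aγH² = 9958 at H/3 = 7.700 ft; rectangular part P₂ = K_a q H = 7827 at H/2 = 11.55 ft.
ȳ = (P₁·7.700 + P₂·11.55)/(P₁+P₂) = 9.394 ft.

9.39 ft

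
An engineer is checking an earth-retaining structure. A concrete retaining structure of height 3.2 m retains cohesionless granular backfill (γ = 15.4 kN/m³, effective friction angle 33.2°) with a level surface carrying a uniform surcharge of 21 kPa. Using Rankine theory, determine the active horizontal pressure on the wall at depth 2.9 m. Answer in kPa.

19.2 kPa

K_a = (1 − sin φ)/(1 + sin φ) = 0.2924.
σ_v = γz + q = 15.4 × 2.9 + 21 = 65.66 kPa.
σ_h = K_a σ_v = 0.2924 × 65.66 = 19.20 kPa.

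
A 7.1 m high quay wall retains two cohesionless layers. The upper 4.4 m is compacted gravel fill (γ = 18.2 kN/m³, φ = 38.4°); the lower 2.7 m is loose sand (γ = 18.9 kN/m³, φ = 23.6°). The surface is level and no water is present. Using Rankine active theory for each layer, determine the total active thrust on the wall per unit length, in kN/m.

K_a1 = tan²(45°−38.4°/2) = 0.2337; K_a2 = tan²(45°−23.6°/2) = 0.4282.
Layer 1: σ at base = K_a1 γ₁ h₁ = 18.71 kPa; P₁ = ½×18.71×4.4 = 41.17.
Layer 2: σ_v at top = γ₁h₁ = 80.08; σ_h top = K_a2×80.08 = 34.29; σ_h base = K_a2×(80.08+18.9×2.7) = 56.14.
P₂ = ½(34.29+56.14)×2.7 = 122.1. Total P_a = 41.17+122.1 = 163.3 kN/m.

163 kN/m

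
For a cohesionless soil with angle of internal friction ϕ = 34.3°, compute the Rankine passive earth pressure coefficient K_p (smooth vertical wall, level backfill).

K_p = (1 + sin φ)/(1 − sin φ) = tan²(45° + 34.3°/2) = 3.582.

3.58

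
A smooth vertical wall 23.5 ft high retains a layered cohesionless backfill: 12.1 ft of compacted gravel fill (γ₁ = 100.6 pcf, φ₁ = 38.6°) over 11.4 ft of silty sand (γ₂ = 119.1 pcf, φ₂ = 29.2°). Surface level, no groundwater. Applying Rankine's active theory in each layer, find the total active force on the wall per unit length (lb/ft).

9150 lb/ft

K_a1 = tan²(45°−38.6°/2) = 0.2316; K_a2 = tan²(45°−29.2°/2) = 0.3442.
Layer 1: σ at base = K_a1 γ₁ h₁ = 281.9 psf; P₁ = ½×281.9×12.1 = 1706.
Layer 2: σ_v at top = γ₁h₁ = 1217; σ_h top = K_a2×1217 = 419.0; σ_h base = K_a2×(1217+119.1×11.4) = 886.3.
P₂ = ½(419.0+886.3)×11.4 = 7440. Total P_a = 1706+7440 = 9146 lb/ft.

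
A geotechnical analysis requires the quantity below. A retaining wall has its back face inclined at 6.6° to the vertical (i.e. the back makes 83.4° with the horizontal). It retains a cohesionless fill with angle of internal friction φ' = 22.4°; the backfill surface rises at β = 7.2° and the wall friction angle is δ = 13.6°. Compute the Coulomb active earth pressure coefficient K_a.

K_a = sin²(α+φ) / [sin²α · sin(α−δ) · (1 + √{sin(φ+δ)sin(φ−β) / (sin(α−δ)sin(α+β))})²].
With α = 83.4°, φ = 22.4°, δ = 13.6°, β = 7.2°: K_a = 0.5063.

0.506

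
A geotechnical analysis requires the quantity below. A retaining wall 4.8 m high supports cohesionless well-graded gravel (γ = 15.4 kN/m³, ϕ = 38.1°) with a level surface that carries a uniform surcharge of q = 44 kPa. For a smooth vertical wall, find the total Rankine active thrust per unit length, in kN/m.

92.0 kN/m

K_a = tan²(45° − φ/2) = 0.2368.
Soil triangle: ½ K_a γ H² = 0.5×0.2368×15.4×4.8² = 42.02 kN/m.
Surcharge rectangle: K_a q H = 0.2368×44×4.8 = 50.02 kN/m.
Total = 42.02 + 50.02 = 92.03 kN/m.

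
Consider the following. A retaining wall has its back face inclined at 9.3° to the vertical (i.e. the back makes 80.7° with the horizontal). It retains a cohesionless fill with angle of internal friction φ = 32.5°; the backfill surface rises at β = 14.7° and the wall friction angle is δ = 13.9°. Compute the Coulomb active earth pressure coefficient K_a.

K_a = sin²(α+φ) / [sin²α · sin(α−δ) · (1 + √{sin(φ+δ)sin(φ−β) / (sin(α−δ)sin(α+β))})²].
With α = 80.7°, φ = 32.5°, δ = 13.9°, β = 14.7°: K_a = 0.4240.

0.424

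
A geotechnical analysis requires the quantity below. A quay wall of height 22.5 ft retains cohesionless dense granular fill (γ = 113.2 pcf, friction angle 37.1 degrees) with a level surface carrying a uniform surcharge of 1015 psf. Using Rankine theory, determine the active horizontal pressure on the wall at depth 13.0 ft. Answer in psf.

615 psf

K_a = (1 − sin φ)/(1 + sin φ) = 0.2475.
σ_v = γz + q = 113.2 × 13.0 + 1015 = 2487 psf.
σ_h = K_a σ_v = 0.2475 × 2487 = 615.4 psf.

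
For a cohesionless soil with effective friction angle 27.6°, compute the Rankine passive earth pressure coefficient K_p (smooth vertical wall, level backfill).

2.73

K_p = (1 + sin φ)/(1 − sin φ) = tan²(45° + 27.6°/2) = 2.726.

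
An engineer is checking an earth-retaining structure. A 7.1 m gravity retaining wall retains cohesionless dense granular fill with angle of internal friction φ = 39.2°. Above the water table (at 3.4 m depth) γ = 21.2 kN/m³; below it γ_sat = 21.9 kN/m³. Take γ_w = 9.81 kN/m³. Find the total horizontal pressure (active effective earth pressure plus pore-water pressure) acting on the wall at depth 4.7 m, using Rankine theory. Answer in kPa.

32.5 kPa

K_a = (1 − sin φ)/(1 + sin φ) = 0.2255.
γ' = 21.9 − 9.81 = 12.09 kN/m³.
Effective vertical stress at 4.7 m: σ'_v = 21.2×3.4 + 12.09×1.30 = 87.80 kPa.
σ'_h = K_a σ'_v = 0.2255 × 87.80 = 19.80 kPa; u = γ_w × 1.30 = 12.75 kPa.
Total σ_h = 19.80 + 12.75 = 32.55 kPa.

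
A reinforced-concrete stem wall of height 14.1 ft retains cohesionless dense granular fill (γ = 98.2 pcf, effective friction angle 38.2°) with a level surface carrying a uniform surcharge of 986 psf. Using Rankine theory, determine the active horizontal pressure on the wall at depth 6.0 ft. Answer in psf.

K_a = (1 − sin φ)/(1 + sin φ) = 0.2358.
σ_v = γz + q = 98.2 × 6.0 + 986 = 1575 psf.
σ_h = K_a σ_v = 0.2358 × 1575 = 371.4 psf.

371 psf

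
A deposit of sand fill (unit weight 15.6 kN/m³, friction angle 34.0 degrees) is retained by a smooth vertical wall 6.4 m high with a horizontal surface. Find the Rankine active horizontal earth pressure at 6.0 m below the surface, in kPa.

26.5 kPa

K_a = (1 − sin φ)/(1 + sin φ) = 0.2827.
σ_h = K_a γ z = 0.2827 × 15.6 × 6.0 = 26.46 kPa.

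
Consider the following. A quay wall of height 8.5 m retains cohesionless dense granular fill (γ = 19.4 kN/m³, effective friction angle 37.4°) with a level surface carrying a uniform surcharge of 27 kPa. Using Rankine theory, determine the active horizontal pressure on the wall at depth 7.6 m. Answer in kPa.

K_a = (1 − sin φ)/(1 + sin φ) = 0.2443.
σ_v = γz + q = 19.4 × 7.6 + 27 = 174.4 kPa.
σ_h = K_a σ_v = 0.2443 × 174.4 = 42.61 kPa.

42.6 kPa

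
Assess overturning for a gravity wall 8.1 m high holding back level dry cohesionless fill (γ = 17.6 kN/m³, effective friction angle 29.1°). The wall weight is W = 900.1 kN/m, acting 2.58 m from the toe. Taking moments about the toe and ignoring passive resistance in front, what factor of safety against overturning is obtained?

K_a = tan²(45° − 29.1°/2) = 0.3456.
P_a = ½K_aγH² = 0.5×0.3456×17.6×8.1² = 199.5 kN/m, acting at H/3 = 2.700 m above the base.
Overturning moment M_o = P_a × H/3 = 199.5 × 2.700 = 538.7.
Resisting moment M_r = W × 2.58 = 900.1 × 2.58 = 2322.
FS_overturning = M_r/M_o = 2322/538.7 = 4.311.

4.31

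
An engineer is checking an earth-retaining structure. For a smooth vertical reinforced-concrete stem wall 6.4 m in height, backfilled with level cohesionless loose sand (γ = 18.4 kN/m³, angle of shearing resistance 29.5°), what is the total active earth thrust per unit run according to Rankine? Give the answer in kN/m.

K_a = tan²(45° − φ/2) = 0.3401.
P_a = ½ K_a γ H² = 0.5 × 0.3401 × 18.4 × 6.4² = 128.2 kN/m.

128 kN/m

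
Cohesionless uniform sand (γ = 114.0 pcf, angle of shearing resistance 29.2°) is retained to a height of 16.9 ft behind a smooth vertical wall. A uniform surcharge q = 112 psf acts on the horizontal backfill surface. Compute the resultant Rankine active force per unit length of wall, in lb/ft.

K_a = tan²(45° − φ/2) = 0.3442.
Soil triangle: ½ K_a γ H² = 0.5×0.3442×114.0×16.9² = 5604 lb/ft.
Surcharge rectangle: K_a q H = 0.3442×112×16.9 = 651.5 lb/ft.
Total = 5604 + 651.5 = 6255 lb/ft.

6260 lb/ft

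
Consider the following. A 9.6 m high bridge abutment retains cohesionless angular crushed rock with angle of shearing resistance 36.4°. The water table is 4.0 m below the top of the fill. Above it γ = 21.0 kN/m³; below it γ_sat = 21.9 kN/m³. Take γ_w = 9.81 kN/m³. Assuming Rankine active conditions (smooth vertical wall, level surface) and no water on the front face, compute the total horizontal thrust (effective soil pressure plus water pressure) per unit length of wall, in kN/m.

K_a = tan²(45° − φ/2) = 0.2552.
γ' = 21.9 − 9.81 = 12.09 kN/m³. Depth below WT = 5.6 m.
σ'_h at WT = K_a γ d_w = 21.43 kPa; at base = 21.43 + K_a γ' × 5.6 = 38.71 kPa.
P₁ (0–4.0 m) = ½×21.43×4.0 = 42.87. P₂ (4.0–9.6 m) = ½(21.43+38.71)×5.6 = 168.4.
P_w = ½ γ_w h₂² = 0.5×9.81×5.6² = 153.8. Total = 42.87+168.4+153.8 = 365.1 kN/m.

365 kN/m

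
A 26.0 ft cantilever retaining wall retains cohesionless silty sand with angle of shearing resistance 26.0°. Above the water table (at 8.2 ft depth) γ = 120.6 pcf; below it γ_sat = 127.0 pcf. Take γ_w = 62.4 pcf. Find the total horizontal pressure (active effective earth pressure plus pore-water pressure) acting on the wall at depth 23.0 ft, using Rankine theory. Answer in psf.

1680 psf

K_a = (1 − sin φ)/(1 + sin φ) = 0.3905.
γ' = 127.0 − 62.4 = 64.60 pcf.
Effective vertical stress at 23.0 ft: σ'_v = 120.6×8.2 + 64.60×14.8 = 1945 psf.
σ'_h = K_a σ'_v = 0.3905 × 1945 = 759.4 psf; u = γ_w × 14.8 = 923.5 psf.
Total σ_h = 759.4 + 923.5 = 1683 psf.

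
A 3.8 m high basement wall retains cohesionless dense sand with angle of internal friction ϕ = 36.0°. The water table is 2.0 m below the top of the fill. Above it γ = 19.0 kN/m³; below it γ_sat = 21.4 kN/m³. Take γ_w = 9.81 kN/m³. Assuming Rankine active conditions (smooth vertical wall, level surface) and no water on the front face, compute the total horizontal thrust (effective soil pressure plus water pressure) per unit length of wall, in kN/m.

48.4 kN/m

K_a = tan²(45° − φ/2) = 0.2596.
γ' = 21.4 − 9.81 = 11.59 kN/m³. Depth below WT = 1.8 m.
σ'_h at WT = K_a γ d_w = 9.865 kPa; at base = 9.865 + K_a γ' × 1.8 = 15.28 kPa.
P₁ (0–2.0 m) = ½×9.865×2.0 = 9.865. P₂ (2.0–3.8 m) = ½(9.865+15.28)×1.8 = 22.63.
P_w = ½ γ_w h₂² = 0.5×9.81×1.8² = 15.89. Total = 9.865+22.63+15.89 = 48.39 kN/m.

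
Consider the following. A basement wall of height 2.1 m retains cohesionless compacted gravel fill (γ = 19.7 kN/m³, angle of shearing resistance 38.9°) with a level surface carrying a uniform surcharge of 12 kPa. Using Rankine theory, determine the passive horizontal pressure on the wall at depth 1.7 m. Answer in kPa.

K_p = (1 + sin φ)/(1 − sin φ) = 4.376.
σ_v = γz + q = 19.7 × 1.7 + 12 = 45.49 kPa.
σ_h = K_p σ_v = 4.376 × 45.49 = 199.1 kPa.

199 kPa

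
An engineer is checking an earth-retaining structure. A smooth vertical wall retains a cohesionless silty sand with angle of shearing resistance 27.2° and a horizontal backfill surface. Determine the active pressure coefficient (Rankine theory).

0.373

K_a = tan²(45° − φ/2) = tan²(31.40°) = 0.3726.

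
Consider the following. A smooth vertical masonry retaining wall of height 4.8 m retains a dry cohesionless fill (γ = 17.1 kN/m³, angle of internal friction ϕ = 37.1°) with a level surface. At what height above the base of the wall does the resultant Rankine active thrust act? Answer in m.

K_a = 0.2475.
The pressure distribution is triangular, so the resultant acts at H/3 above the base = 4.8/3 = 1.600 m.

1.60 m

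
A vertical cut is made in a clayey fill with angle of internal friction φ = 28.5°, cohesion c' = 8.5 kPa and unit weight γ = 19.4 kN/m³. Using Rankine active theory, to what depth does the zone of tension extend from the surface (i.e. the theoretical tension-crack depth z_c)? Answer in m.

K_a = tan²(45° − 28.5°/2) = 0.3540; √K_a = 0.5949.
The active pressure is zero where K_a γ z = 2c√K_a, so z_c = 2c/(γ√K_a) = 2×8.5/(19.4×0.5949) = 1.473 m.

1.47 m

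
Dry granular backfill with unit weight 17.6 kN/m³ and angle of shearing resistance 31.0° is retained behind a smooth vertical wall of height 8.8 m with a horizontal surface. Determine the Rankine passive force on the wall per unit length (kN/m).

K_p = tan²(45° + φ/2) = 3.124.
P_p = ½ K_p γ H² = 0.5 × 3.124 × 17.6 × 8.8² = 2129 kN/m.

2130 kN/m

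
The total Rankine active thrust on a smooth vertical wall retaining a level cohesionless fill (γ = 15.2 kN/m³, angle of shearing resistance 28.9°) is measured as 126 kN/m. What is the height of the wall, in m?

6.90 m

K_a = 0.3484. P_a = ½ K_a γ H² ⇒ H = √(2P_a/(K_a γ)).
H = √(2×126/(0.3484×15.2)) = 6.899 m.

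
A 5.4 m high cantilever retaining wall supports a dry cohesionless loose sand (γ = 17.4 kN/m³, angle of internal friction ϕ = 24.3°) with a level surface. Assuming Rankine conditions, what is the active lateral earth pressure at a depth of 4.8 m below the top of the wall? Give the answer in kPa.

K_a = (1 − sin φ)/(1 + sin φ) = 0.4169.
σ_h = K_a γ z = 0.4169 × 17.4 × 4.8 = 34.82 kPa.

34.8 kPa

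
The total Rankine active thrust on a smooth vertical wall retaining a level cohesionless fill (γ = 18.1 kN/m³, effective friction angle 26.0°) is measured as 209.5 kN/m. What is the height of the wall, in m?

K_a = 0.3905. P_a = ½ K_a γ H² ⇒ H = √(2P_a/(K_a γ)).
H = √(2×209.5/(0.3905×18.1)) = 7.700 m.

7.70 m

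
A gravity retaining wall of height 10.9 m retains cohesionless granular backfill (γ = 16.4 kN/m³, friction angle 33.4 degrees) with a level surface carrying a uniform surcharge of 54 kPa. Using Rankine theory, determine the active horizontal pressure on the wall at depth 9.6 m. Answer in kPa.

61.3 kPa

K_a = (1 − sin φ)/(1 + sin φ) = 0.2899.
σ_v = γz + q = 16.4 × 9.6 + 54 = 211.4 kPa.
σ_h = K_a σ_v = 0.2899 × 211.4 = 61.30 kPa.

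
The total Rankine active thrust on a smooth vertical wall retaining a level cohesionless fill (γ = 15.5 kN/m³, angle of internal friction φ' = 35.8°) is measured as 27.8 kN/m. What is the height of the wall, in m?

K_a = 0.2619. P_a = ½ K_a γ H² ⇒ H = √(2P_a/(K_a γ)).
H = √(2×27.8/(0.2619×15.5)) = 3.701 m.

3.70 m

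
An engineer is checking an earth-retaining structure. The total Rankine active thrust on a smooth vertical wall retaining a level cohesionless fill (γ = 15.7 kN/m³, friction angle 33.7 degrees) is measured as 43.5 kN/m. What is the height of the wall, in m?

K_a = 0.2863. P_a = ½ K_a γ H² ⇒ H = √(2P_a/(K_a γ)).
H = √(2×43.5/(0.2863×15.7)) = 4.399 m.

4.40 m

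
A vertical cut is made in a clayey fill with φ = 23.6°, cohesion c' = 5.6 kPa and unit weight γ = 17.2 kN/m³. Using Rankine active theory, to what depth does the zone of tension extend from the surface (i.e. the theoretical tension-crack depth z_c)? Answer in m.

0.995 m

K_a = tan²(45° − 23.6°/2) = 0.4282; √K_a = 0.6544.
The active pressure is zero where K_a γ z = 2c√K_a, so z_c = 2c/(γ√K_a) = 2×5.6/(17.2×0.6544) = 0.9951 m.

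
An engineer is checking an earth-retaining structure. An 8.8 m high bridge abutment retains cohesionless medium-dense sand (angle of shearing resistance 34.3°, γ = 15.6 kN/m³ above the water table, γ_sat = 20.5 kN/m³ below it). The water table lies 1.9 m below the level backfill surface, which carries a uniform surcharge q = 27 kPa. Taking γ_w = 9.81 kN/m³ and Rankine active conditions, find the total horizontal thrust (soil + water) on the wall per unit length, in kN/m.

K_a = tan²(45° − φ/2) = 0.2792.
γ' = 20.5 − 9.81 = 10.69 kN/m³. h₂ = H − d_w = 6.9 m.
σ'_h: at surface K_a·q = 7.537; at WT K_a(q+γd_w) = 15.81; at base K_a(q+γd_w+γ'h₂) = 36.40 kPa.
P₁ = ½(7.537+15.81)×1.9 = 22.18; P₂ = ½(15.81+36.40)×6.9 = 180.1; P_w = ½γ_w h₂² = 233.5.
Total = 22.18+180.1+233.5 = 435.8 kN/m.

436 kN/m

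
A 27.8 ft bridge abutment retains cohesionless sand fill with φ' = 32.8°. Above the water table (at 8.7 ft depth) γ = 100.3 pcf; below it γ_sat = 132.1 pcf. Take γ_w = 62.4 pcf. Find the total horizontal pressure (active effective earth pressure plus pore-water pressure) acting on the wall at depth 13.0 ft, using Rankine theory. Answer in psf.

617 psf

K_a = (1 − sin φ)/(1 + sin φ) = 0.2973.
γ' = 132.1 − 62.4 = 69.70 pcf.
Effective vertical stress at 13.0 ft: σ'_v = 100.3×8.7 + 69.70×4.30 = 1172 psf.
σ'_h = K_a σ'_v = 0.2973 × 1172 = 348.5 psf; u = γ_w × 4.30 = 268.3 psf.
Total σ_h = 348.5 + 268.3 = 616.8 psf.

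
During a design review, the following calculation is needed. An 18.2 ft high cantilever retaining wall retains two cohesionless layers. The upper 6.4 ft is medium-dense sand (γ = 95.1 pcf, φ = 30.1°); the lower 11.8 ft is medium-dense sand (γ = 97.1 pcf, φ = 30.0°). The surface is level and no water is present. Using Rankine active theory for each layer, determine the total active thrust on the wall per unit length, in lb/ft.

5290 lb/ft

K_a1 = tan²(45°−30.1°/2) = 0.3320; K_a2 = tan²(45°−30.0°/2) = 0.3333.
Layer 1: σ at base = K_a1 γ₁ h₁ = 202.1 psf; P₁ = ½×202.1×6.4 = 646.6.
Layer 2: σ_v at top = γ₁h₁ = 608.6; σ_h top = K_a2×608.6 = 202.9; σ_h base = K_a2×(608.6+97.1×11.8) = 584.8.
P₂ = ½(202.9+584.8)×11.8 = 4647. Total P_a = 646.6+4647 = 5294 lb/ft.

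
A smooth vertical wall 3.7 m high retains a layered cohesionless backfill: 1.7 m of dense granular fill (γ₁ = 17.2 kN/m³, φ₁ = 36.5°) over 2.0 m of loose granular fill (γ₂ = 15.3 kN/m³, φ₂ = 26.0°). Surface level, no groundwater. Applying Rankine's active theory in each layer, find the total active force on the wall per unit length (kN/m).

41.1 kN/m

K_a1 = tan²(45°−36.5°/2) = 0.2541; K_a2 = tan²(45°−26.0°/2) = 0.3905.
Layer 1: σ at base = K_a1 γ₁ h₁ = 7.429 kPa; P₁ = ½×7.429×1.7 = 6.314.
Layer 2: σ_v at top = γ₁h₁ = 29.24; σ_h top = K_a2×29.24 = 11.42; σ_h base = K_a2×(29.24+15.3×2.0) = 23.37.
P₂ = ½(11.42+23.37)×2.0 = 34.78. Total P_a = 6.314+34.78 = 41.10 kN/m.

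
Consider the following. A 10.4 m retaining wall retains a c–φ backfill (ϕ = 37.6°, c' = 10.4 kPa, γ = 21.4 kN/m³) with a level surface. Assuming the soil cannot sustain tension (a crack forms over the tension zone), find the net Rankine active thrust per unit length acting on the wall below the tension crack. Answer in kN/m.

K_a = 0.2421; √K_a = 0.4921.
Tension-crack depth z_c = 2c/(γ√K_a) = 2×10.4/(21.4×0.4921) = 1.975 m.
σ_a at base = K_a γ H − 2c√K_a = 0.2421×21.4×10.4 − 2×10.4×0.4921 = 43.65 kPa.
P_a = ½ × 43.65 × (H − z_c) = 0.5×43.65×8.425 = 183.9 kN/m.

184 kN/m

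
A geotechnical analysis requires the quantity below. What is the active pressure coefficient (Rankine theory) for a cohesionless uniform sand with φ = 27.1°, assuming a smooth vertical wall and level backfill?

0.374

K_a = tan²(45° − φ/2) = tan²(31.45°) = 0.3741.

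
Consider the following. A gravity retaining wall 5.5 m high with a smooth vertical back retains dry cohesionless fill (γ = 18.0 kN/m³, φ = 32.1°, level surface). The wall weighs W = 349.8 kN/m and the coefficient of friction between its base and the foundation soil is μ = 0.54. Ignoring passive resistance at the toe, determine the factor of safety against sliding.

K_a = tan²(45° − 32.1°/2) = 0.3060.
P_a = ½K_aγH² = 0.5×0.3060×18.0×5.5² = 83.31 kN/m, acting at H/3 = 1.833 m above the base.
FS_sliding = μW / P_a = 0.54×349.8 / 83.31 = 2.267.

2.27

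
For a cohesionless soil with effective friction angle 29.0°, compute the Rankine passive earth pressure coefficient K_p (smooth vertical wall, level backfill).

2.88

K_p = (1 + sin φ)/(1 − sin φ) = tan²(45° + 29.0°/2) = 2.882.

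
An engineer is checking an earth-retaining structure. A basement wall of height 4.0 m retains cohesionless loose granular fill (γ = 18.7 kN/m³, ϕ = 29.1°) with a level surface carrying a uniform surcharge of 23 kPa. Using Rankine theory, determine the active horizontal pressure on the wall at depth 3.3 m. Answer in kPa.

29.3 kPa

K_a = (1 − sin φ)/(1 + sin φ) = 0.3456.
σ_v = γz + q = 18.7 × 3.3 + 23 = 84.71 kPa.
σ_h = K_a σ_v = 0.3456 × 84.71 = 29.28 kPa.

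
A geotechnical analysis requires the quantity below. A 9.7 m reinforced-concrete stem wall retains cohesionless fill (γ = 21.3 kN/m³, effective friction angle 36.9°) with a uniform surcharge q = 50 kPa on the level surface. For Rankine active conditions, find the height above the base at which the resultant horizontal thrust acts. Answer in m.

3.76 m

K_a = 0.2497.
Triangular part P₁ = ½K_aγH² = 250.2 at H/3 = 3.233 m; rectangular part P₂ = K_a q H = 121.1 at H/2 = 4.850 m.
ȳ = (P₁·3.233 + P₂·4.850)/(P₁+P₂) = 3.761 m.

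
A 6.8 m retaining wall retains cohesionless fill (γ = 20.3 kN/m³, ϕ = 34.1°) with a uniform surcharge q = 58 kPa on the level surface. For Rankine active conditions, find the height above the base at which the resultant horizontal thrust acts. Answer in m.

K_a = 0.2815.
Triangular part P₁ = ½K_aγH² = 132.1 at H/3 = 2.267 m; rectangular part P₂ = K_a q H = 111.0 at H/2 = 3.400 m.
ȳ = (P₁·2.267 + P₂·3.400)/(P₁+P₂) = 2.784 m.

2.78 m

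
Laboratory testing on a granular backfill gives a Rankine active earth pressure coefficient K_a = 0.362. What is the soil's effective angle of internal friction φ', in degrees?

27.9°

K_a = tan²(45° − φ/2) ⇒ 45° − φ/2 = arctan(√0.362) = 31.03°.
φ = 2(45° − 31.03°) = 27.93°.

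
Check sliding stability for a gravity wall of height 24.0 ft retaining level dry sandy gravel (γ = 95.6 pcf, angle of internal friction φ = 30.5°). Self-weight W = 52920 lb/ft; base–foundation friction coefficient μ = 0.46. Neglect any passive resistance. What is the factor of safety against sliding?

K_a = tan²(45° − 30.5°/2) = 0.3267.
P_a = ½K_aγH² = 0.5×0.3267×95.6×24.0² = 8994 lb/ft, acting at H/3 = 8.000 ft above the base.
FS_sliding = μW / P_a = 0.46×52920 / 8994 = 2.707.

2.71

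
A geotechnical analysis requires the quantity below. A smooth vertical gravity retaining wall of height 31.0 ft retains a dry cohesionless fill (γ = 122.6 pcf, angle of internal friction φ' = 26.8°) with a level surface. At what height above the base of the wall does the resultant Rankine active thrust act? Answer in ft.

10.3 ft

K_a = 0.3785.
The pressure distribution is triangular, so the resultant acts at H/3 above the base = 31.0/3 = 10.33 ft.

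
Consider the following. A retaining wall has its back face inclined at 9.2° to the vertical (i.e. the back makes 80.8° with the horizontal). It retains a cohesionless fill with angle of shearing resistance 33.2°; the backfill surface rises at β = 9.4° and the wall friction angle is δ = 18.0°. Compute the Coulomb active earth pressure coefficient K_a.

0.379

K_a = sin²(α+φ) / [sin²α · sin(α−δ) · (1 + √{sin(φ+δ)sin(φ−β) / (sin(α−δ)sin(α+β))})²].
With α = 80.8°, φ = 33.2°, δ = 18.0°, β = 9.4°: K_a = 0.3787.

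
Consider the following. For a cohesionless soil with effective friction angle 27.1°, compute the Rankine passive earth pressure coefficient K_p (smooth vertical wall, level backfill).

2.67

K_p = (1 + sin φ)/(1 − sin φ) = tan²(45° + 27.1°/2) = 2.673.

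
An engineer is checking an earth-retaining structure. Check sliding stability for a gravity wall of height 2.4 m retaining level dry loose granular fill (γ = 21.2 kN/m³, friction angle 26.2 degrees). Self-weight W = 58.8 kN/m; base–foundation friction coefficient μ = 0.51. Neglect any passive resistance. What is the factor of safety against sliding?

K_a = tan²(45° − 26.2°/2) = 0.3874.
P_a = ½K_aγH² = 0.5×0.3874×21.2×2.4² = 23.66 kN/m, acting at H/3 = 0.8000 m above the base.
FS_sliding = μW / P_a = 0.51×58.8 / 23.66 = 1.268.

1.27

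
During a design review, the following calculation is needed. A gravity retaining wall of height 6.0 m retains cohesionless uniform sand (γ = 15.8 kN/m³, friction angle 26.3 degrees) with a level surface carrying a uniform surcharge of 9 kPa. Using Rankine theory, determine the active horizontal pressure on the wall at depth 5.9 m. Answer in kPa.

39.5 kPa

K_a = (1 − sin φ)/(1 + sin φ) = 0.3859.
σ_v = γz + q = 15.8 × 5.9 + 9 = 102.2 kPa.
σ_h = K_a σ_v = 0.3859 × 102.2 = 39.45 kPa.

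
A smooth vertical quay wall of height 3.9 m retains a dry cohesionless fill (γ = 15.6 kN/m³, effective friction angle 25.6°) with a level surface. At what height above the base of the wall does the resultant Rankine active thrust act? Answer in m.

1.30 m

K_a = 0.3966.
The pressure distribution is triangular, so the resultant acts at H/3 above the base = 3.9/3 = 1.300 m.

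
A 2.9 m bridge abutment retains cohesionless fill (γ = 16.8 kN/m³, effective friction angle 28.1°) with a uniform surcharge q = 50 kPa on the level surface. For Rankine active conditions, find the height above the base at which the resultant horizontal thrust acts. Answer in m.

K_a = 0.3596.
Triangular part P₁ = ½K_aγH² = 25.40 at H/3 = 0.9667 m; rectangular part P₂ = K_a q H = 52.14 at H/2 = 1.450 m.
ȳ = (P₁·0.9667 + P₂·1.450)/(P₁+P₂) = 1.292 m.

1.29 m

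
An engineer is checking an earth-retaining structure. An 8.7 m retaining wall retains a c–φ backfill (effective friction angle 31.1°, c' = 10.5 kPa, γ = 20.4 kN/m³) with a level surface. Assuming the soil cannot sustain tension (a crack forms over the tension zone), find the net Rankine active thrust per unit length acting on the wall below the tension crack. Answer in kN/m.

154 kN/m

K_a = 0.3188; √K_a = 0.5646.
Tension-crack depth z_c = 2c/(γ√K_a) = 2×10.5/(20.4×0.5646) = 1.823 m.
σ_a at base = K_a γ H − 2c√K_a = 0.3188×20.4×8.7 − 2×10.5×0.5646 = 44.72 kPa.
P_a = ½ × 44.72 × (H − z_c) = 0.5×44.72×6.877 = 153.8 kN/m.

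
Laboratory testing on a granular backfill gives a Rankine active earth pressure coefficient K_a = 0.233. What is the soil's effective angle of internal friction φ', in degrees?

K_a = tan²(45° − φ/2) ⇒ 45° − φ/2 = arctan(√0.233) = 25.77°.
φ = 2(45° − 25.77°) = 38.47°.

38.5°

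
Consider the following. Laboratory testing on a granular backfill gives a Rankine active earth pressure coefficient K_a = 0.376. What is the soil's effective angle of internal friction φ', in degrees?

K_a = tan²(45° − φ/2) ⇒ 45° − φ/2 = arctan(√0.376) = 31.52°.
φ = 2(45° − 31.52°) = 26.97°.

27.0°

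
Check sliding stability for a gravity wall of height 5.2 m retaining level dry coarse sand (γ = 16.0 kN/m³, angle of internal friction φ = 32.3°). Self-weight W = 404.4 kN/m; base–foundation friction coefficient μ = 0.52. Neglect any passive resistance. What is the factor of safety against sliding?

K_a = tan²(45° − 32.3°/2) = 0.3035.
P_a = ½K_aγH² = 0.5×0.3035×16.0×5.2² = 65.65 kN/m, acting at H/3 = 1.733 m above the base.
FS_sliding = μW / P_a = 0.52×404.4 / 65.65 = 3.203.

3.20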